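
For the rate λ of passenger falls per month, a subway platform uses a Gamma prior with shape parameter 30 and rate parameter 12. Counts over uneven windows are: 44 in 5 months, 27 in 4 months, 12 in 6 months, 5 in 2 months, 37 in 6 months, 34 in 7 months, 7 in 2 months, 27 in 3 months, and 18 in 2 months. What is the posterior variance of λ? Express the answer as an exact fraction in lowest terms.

Total count: 44 + 27 + 12 + 5 + 37 + 34 + 7 + 27 + 18 = 211.
Total exposure: 5 + 4 + 6 + 2 + 6 + 7 + 2 + 3 + 2 = 37 months.
Posterior: α' = 30 + 211 = 241, β' = 12 + 37 = 49.
Posterior variance = α'/β'² = 241/2401.

241/2401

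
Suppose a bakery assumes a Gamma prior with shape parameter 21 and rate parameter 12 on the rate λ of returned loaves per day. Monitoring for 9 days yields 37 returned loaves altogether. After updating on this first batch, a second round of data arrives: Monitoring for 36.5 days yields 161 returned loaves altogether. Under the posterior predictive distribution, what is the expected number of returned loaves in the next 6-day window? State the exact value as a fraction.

Total count 37 over total exposure 9 days.
After the first batch: Gamma(21 + 37, 12 + 9) = Gamma(58, 21).
Total count 161 over total exposure 36.5 days.
After the second batch: Gamma(58 + 161, 21 + 36.5) = Gamma(219, 115/2).
Predictive mean over a 6-day window = T·E[λ|data] = 6·219/(115/2) = 2628/115.

2628/115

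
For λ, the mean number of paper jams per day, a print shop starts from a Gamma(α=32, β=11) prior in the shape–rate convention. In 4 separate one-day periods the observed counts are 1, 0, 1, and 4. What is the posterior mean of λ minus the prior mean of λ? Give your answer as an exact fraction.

-62/165

Total count: 1 + 0 + 1 + 4 = 6.
Total exposure: 4 days.
By Gamma–Poisson conjugacy, the posterior is Gamma(α + Σx, β + Σt) = Gamma(32 + 6, 11 + 4) = Gamma(38, 15).
Posterior mean = 38/15 = 38/15; prior mean = 32/11 = 32/11. Difference = 38/15 − 32/11 = -62/165.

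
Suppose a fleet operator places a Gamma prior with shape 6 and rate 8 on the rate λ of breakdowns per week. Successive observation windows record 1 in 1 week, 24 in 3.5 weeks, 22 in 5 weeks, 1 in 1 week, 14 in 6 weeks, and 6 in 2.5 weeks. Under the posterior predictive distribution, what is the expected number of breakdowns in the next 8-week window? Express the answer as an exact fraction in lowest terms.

Total count: 1 + 24 + 22 + 1 + 14 + 6 = 68.
Total exposure: 1 + 3.5 + 5 + 1 + 6 + 2.5 = 19 weeks.
The Gamma prior is conjugate for the Poisson rate, so λ | data ~ Gamma(6+68, 8+19) = Gamma(74, 27).
Predictive mean over an 8-week window = T·E[λ|data] = 8·74/27 = 592/27.

592/27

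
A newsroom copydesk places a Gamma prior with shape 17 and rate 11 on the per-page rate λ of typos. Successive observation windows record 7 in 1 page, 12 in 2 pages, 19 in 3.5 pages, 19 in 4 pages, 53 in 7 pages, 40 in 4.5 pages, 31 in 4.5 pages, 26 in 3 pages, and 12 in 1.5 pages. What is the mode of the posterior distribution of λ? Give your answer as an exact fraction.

Total count: 7 + 12 + 19 + 19 + 53 + 40 + 31 + 26 + 12 = 219.
Total exposure: 1 + 2 + 3.5 + 4 + 7 + 4.5 + 4.5 + 3 + 1.5 = 31 pages.
Conjugate update: add total count to the shape and total exposure to the rate, giving Gamma(236, 42).
Posterior mode = (α'−1)/β' = 235/42.

235/42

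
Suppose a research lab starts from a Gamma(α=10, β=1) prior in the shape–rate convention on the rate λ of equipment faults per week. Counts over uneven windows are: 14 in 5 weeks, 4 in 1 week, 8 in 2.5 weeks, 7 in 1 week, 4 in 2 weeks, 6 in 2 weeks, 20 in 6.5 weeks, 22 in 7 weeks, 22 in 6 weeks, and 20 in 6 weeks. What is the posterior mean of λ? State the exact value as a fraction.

137/40

Total count: 14 + 4 + 8 + 7 + 4 + 6 + 20 + 22 + 22 + 20 = 127.
Total exposure: 5 + 1 + 2.5 + 1 + 2 + 2 + 6.5 + 7 + 6 + 6 = 39 weeks.
Gamma(α, β) with Poisson data over total exposure Σt gives posterior Gamma(α+Σx, β+Σt) = Gamma(137, 40).
Posterior mean = α'/β' = 137/40.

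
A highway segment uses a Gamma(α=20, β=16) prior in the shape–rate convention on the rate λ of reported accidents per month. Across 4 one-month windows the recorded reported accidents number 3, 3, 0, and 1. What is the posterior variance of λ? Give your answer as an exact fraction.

27/400

Total count: 3 + 3 + 0 + 1 = 7.
Total exposure: 4 months.
Gamma(α, β) with Poisson data over total exposure Σt gives posterior Gamma(α+Σx, β+Σt) = Gamma(27, 20).
Posterior variance = α'/β'² = 27/400.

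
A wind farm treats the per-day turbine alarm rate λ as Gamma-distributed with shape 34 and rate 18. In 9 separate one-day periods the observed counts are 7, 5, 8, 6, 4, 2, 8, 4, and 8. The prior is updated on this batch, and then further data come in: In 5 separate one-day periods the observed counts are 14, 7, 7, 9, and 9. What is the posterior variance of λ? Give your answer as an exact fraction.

Total count: 7 + 5 + 8 + 6 + 4 + 2 + 8 + 4 + 8 = 52.
Total exposure: 9 days.
After the first batch: Gamma(34 + 52, 18 + 9) = Gamma(86, 27).
Total count: 14 + 7 + 7 + 9 + 9 = 46.
Total exposure: 5 days.
After the second batch: Gamma(86 + 46, 27 + 5) = Gamma(132, 32).
Posterior variance = α'/β'² = 132/1024 = 33/256.

33/256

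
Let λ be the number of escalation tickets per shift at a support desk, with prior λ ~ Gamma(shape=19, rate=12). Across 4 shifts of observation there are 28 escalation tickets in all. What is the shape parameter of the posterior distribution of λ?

47

Total count 28 over total exposure 4 shifts.
Gamma(α, β) with Poisson data over total exposure Σt gives posterior Gamma(α+Σx, β+Σt) = Gamma(47, 16).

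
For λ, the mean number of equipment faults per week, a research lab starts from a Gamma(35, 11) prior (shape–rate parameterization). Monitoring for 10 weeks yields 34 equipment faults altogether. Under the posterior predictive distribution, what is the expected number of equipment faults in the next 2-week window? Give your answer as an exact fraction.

46/7

Total count 34 over total exposure 10 weeks.
The Gamma prior is conjugate for the Poisson rate, so λ | data ~ Gamma(35+34, 11+10) = Gamma(69, 21).
Predictive mean over a 2-week window = T·E[λ|data] = 2·69/21 = 46/7.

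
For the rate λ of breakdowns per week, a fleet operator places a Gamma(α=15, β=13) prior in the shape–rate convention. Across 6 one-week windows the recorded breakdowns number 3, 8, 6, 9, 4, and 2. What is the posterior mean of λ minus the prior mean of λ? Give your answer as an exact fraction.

326/247

Total count: 3 + 8 + 6 + 9 + 4 + 2 = 32.
Total exposure: 6 weeks.
Gamma(α, β) with Poisson data over total exposure Σt gives posterior Gamma(α+Σx, β+Σt) = Gamma(47, 19).
Posterior mean = 47/19 = 47/19; prior mean = 15/13 = 15/13. Difference = 47/19 − 15/13 = 326/247.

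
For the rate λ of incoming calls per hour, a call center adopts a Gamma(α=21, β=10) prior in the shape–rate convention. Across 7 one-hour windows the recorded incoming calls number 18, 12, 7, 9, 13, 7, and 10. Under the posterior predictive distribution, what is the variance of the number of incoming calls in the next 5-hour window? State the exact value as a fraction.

Total count: 18 + 12 + 7 + 9 + 13 + 7 + 10 = 76.
Total exposure: 7 hours.
Gamma(α, β) with Poisson data over total exposure Σt gives posterior Gamma(α+Σx, β+Σt) = Gamma(97, 17).
The posterior predictive for a window of length T is Negative Binomial with variance T·α'·(β'+T)/β'² = 5·97·22/289 = 10670/289.

10670/289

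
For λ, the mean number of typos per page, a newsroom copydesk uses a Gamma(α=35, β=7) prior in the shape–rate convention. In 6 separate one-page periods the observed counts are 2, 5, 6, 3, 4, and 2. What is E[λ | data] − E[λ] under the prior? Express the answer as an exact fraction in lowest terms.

-8/13

Total count: 2 + 5 + 6 + 3 + 4 + 2 = 22.
Total exposure: 6 pages.
By Gamma–Poisson conjugacy, the posterior is Gamma(α + Σx, β + Σt) = Gamma(35 + 22, 7 + 6) = Gamma(57, 13).
Posterior mean = 57/13 = 57/13; prior mean = 35/7 = 5. Difference = 57/13 − 5 = -8/13.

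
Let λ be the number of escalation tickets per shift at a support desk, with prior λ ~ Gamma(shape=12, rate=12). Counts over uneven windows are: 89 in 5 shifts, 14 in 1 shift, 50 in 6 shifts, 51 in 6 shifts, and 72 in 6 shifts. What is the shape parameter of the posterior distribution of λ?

Total count: 89 + 14 + 50 + 51 + 72 = 276.
Total exposure: 5 + 1 + 6 + 6 + 6 = 24 shifts.
The Gamma prior is conjugate for the Poisson rate, so λ | data ~ Gamma(12+276, 12+24) = Gamma(288, 36).

288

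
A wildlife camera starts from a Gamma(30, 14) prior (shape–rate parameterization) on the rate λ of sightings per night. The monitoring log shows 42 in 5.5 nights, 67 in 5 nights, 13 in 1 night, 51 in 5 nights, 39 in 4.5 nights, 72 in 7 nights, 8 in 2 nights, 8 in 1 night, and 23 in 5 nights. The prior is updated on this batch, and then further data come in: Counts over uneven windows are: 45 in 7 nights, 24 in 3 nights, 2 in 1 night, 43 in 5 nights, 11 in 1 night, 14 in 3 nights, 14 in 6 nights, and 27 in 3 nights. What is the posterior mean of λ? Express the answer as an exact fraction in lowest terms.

Total count: 42 + 67 + 13 + 51 + 39 + 72 + 8 + 8 + 23 = 323.
Total exposure: 5.5 + 5 + 1 + 5 + 4.5 + 7 + 2 + 1 + 5 = 36 nights.
After the first batch: Gamma(30 + 323, 14 + 36) = Gamma(353, 50).
Total count: 45 + 24 + 2 + 43 + 11 + 14 + 14 + 27 = 180.
Total exposure: 7 + 3 + 1 + 5 + 1 + 3 + 6 + 3 = 29 nights.
After the second batch: Gamma(353 + 180, 50 + 29) = Gamma(533, 79).
Posterior mean = α'/β' = 533/79.

533/79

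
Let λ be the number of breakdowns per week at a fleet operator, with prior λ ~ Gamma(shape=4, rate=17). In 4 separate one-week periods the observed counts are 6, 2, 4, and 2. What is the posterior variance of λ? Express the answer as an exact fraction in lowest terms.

2/49

Total count: 6 + 2 + 4 + 2 = 14.
Total exposure: 4 weeks.
Posterior: α' = 4 + 14 = 18, β' = 17 + 4 = 21.
Posterior variance = α'/β'² = 18/441 = 2/49.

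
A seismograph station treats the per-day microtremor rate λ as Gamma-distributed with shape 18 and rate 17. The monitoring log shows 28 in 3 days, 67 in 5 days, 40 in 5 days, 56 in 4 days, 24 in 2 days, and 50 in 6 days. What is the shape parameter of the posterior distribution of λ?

Total count: 28 + 67 + 40 + 56 + 24 + 50 = 265.
Total exposure: 3 + 5 + 5 + 4 + 2 + 6 = 25 days.
The Gamma prior is conjugate for the Poisson rate, so λ | data ~ Gamma(18+265, 17+25) = Gamma(283, 42).

283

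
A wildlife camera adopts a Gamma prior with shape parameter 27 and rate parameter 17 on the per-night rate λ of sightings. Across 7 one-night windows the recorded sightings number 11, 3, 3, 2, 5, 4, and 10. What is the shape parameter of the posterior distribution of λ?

65

Total count: 11 + 3 + 3 + 2 + 5 + 4 + 10 = 38.
Total exposure: 7 nights.
Gamma(α, β) with Poisson data over total exposure Σt gives posterior Gamma(α+Σx, β+Σt) = Gamma(65, 24).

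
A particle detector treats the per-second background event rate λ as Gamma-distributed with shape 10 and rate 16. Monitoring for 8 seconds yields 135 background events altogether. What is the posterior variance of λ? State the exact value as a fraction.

Total count 135 over total exposure 8 seconds.
Posterior: α' = 10 + 135 = 145, β' = 16 + 8 = 24.
Posterior variance = α'/β'² = 145/576.

145/576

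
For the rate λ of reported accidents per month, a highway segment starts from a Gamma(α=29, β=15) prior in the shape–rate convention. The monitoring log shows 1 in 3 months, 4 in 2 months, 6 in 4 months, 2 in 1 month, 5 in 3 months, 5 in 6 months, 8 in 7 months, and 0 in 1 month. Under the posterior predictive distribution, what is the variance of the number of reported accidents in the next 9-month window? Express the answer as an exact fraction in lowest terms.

765/49

Total count: 1 + 4 + 6 + 2 + 5 + 5 + 8 + 0 = 31.
Total exposure: 3 + 2 + 4 + 1 + 3 + 6 + 7 + 1 = 27 months.
Posterior: α' = 29 + 31 = 60, β' = 15 + 27 = 42.
The posterior predictive for a window of length T is Negative Binomial with variance T·α'·(β'+T)/β'² = 9·60·51/1764 = 765/49.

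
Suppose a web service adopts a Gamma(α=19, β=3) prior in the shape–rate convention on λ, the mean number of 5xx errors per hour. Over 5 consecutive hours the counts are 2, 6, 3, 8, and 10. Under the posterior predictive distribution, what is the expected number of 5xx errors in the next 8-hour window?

Total count: 2 + 6 + 3 + 8 + 10 = 29.
Total exposure: 5 hours.
Conjugate update: add total count to the shape and total exposure to the rate, giving Gamma(48, 8).
Predictive mean over an 8-hour window = T·E[λ|data] = 8·48/8 = 48.

48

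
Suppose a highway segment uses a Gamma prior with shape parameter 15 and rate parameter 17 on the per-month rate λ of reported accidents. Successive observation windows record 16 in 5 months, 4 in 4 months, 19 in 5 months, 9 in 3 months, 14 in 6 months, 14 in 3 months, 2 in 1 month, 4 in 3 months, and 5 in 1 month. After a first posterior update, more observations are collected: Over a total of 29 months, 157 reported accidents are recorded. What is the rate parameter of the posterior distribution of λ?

Total count: 16 + 4 + 19 + 9 + 14 + 14 + 2 + 4 + 5 = 87.
Total exposure: 5 + 4 + 5 + 3 + 6 + 3 + 1 + 3 + 1 = 31 months.
After the first batch: Gamma(15 + 87, 17 + 31) = Gamma(102, 48).
Total count 157 over total exposure 29 months.
After the second batch: Gamma(102 + 157, 48 + 29) = Gamma(259, 77).

77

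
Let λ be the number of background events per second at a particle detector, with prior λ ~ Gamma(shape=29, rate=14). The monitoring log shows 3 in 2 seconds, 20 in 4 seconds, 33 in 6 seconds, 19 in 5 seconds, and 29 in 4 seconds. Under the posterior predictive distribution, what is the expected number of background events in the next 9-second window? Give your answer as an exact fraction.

Total count: 3 + 20 + 33 + 19 + 29 = 104.
Total exposure: 2 + 4 + 6 + 5 + 4 = 21 seconds.
Conjugate update: add total count to the shape and total exposure to the rate, giving Gamma(133, 35).
Predictive mean over a 9-second window = T·E[λ|data] = 9·133/35 = 171/5.

171/5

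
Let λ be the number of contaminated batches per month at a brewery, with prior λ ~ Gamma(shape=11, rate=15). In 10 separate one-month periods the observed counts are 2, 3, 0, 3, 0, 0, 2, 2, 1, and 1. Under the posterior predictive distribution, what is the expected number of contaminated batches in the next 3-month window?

3

Total count: 2 + 3 + 0 + 3 + 0 + 0 + 2 + 2 + 1 + 1 = 14.
Total exposure: 10 months.
Gamma(α, β) with Poisson data over total exposure Σt gives posterior Gamma(α+Σx, β+Σt) = Gamma(25, 25).
Predictive mean over a 3-month window = T·E[λ|data] = 3·25/25 = 3.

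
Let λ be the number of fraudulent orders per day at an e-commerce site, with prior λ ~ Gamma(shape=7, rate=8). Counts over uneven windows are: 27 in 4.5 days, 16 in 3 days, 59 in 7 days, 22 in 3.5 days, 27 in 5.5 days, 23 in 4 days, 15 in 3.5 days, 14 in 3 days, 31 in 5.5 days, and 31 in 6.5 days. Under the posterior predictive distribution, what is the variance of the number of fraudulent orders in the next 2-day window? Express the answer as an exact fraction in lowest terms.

Total count: 27 + 16 + 59 + 22 + 27 + 23 + 15 + 14 + 31 + 31 = 265.
Total exposure: 4.5 + 3 + 7 + 3.5 + 5.5 + 4 + 3.5 + 3 + 5.5 + 6.5 = 46 days.
By Gamma–Poisson conjugacy, the posterior is Gamma(α + Σx, β + Σt) = Gamma(7 + 265, 8 + 46) = Gamma(272, 54).
The posterior predictive for a window of length T is Negative Binomial with variance T·α'·(β'+T)/β'² = 2·272·56/2916 = 7616/729.

7616/729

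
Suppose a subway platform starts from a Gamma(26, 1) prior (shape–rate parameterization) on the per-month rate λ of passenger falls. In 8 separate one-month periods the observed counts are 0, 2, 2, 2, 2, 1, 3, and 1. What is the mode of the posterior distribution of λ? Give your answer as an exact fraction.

38/9

Total count: 0 + 2 + 2 + 2 + 2 + 1 + 3 + 1 = 13.
Total exposure: 8 months.
Posterior: α' = 26 + 13 = 39, β' = 1 + 8 = 9.
Posterior mode = (α'−1)/β' = 38/9.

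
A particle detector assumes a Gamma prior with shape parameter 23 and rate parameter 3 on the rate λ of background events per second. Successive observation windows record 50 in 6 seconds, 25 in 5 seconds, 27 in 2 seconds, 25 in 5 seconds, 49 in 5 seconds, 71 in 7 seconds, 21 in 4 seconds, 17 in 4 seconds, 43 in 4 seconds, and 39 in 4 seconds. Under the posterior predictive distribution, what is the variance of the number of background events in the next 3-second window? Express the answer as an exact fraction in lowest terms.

60840/2401

Total count: 50 + 25 + 27 + 25 + 49 + 71 + 21 + 17 + 43 + 39 = 367.
Total exposure: 6 + 5 + 2 + 5 + 5 + 7 + 4 + 4 + 4 + 4 = 46 seconds.
Gamma(α, β) with Poisson data over total exposure Σt gives posterior Gamma(α+Σx, β+Σt) = Gamma(390, 49).
The posterior predictive for a window of length T is Negative Binomial with variance T·α'·(β'+T)/β'² = 3·390·52/2401 = 60840/2401.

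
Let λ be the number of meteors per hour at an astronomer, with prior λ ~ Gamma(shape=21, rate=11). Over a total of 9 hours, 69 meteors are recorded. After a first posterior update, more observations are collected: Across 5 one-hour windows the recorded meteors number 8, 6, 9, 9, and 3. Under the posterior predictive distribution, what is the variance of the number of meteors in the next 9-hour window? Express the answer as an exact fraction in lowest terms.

306/5

Total count 69 over total exposure 9 hours.
After the first batch: Gamma(21 + 69, 11 + 9) = Gamma(90, 20).
Total count: 8 + 6 + 9 + 9 + 3 = 35.
Total exposure: 5 hours.
After the second batch: Gamma(90 + 35, 20 + 5) = Gamma(125, 25).
The posterior predictive for a window of length T is Negative Binomial with variance T·α'·(β'+T)/β'² = 9·125·34/625 = 306/5.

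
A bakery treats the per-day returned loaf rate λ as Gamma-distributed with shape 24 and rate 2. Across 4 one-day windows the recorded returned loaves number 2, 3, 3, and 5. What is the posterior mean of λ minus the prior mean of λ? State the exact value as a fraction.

Total count: 2 + 3 + 3 + 5 = 13.
Total exposure: 4 days.
Gamma(α, β) with Poisson data over total exposure Σt gives posterior Gamma(α+Σx, β+Σt) = Gamma(37, 6).
Posterior mean = 37/6 = 37/6; prior mean = 24/2 = 12. Difference = 37/6 − 12 = -35/6.

-35/6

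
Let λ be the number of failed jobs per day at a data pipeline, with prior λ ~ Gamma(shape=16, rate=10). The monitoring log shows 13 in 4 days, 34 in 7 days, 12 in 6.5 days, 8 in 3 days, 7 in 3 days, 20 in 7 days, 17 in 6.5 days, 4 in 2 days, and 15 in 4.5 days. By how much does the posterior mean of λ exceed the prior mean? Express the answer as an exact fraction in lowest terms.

604/535

Total count: 13 + 34 + 12 + 8 + 7 + 20 + 17 + 4 + 15 = 130.
Total exposure: 4 + 7 + 6.5 + 3 + 3 + 7 + 6.5 + 2 + 4.5 = 43.5 days.
The Gamma prior is conjugate for the Poisson rate, so λ | data ~ Gamma(16+130, 10+43.5) = Gamma(146, 107/2).
Posterior mean = 146/(107/2) = 292/107; prior mean = 16/10 = 8/5. Difference = 292/107 − 8/5 = 604/535.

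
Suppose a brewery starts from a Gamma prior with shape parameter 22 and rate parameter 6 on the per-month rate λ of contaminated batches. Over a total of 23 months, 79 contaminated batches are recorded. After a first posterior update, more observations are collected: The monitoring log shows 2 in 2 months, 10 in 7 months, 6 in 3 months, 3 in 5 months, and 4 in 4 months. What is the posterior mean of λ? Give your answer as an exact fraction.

63/25

Total count 79 over total exposure 23 months.
After the first batch: Gamma(22 + 79, 6 + 23) = Gamma(101, 29).
Total count: 2 + 10 + 6 + 3 + 4 = 25.
Total exposure: 2 + 7 + 3 + 5 + 4 = 21 months.
After the second batch: Gamma(101 + 25, 29 + 21) = Gamma(126, 50).
Posterior mean = α'/β' = 126/50 = 63/25.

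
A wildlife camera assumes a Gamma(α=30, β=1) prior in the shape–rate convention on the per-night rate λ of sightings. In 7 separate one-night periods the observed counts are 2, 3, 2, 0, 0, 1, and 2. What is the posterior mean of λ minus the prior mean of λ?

-25

Total count: 2 + 3 + 2 + 0 + 0 + 1 + 2 = 10.
Total exposure: 7 nights.
The Gamma prior is conjugate for the Poisson rate, so λ | data ~ Gamma(30+10, 1+7) = Gamma(40, 8).
Posterior mean = 40/8 = 5; prior mean = 30/1 = 30. Difference = 5 − 30 = -25.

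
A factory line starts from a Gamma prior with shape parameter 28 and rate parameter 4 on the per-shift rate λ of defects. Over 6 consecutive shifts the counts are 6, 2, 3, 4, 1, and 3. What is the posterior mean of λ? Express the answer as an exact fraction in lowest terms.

Total count: 6 + 2 + 3 + 4 + 1 + 3 = 19.
Total exposure: 6 shifts.
The Gamma prior is conjugate for the Poisson rate, so λ | data ~ Gamma(28+19, 4+6) = Gamma(47, 10).
Posterior mean = α'/β' = 47/10.

47/10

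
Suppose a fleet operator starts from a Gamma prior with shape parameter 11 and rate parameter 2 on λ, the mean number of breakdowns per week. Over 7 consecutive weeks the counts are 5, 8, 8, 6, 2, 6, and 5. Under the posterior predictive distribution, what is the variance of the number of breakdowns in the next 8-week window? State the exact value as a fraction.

Total count: 5 + 8 + 8 + 6 + 2 + 6 + 5 = 40.
Total exposure: 7 weeks.
Gamma(α, β) with Poisson data over total exposure Σt gives posterior Gamma(α+Σx, β+Σt) = Gamma(51, 9).
The posterior predictive for a window of length T is Negative Binomial with variance T·α'·(β'+T)/β'² = 8·51·17/81 = 2312/27.

2312/27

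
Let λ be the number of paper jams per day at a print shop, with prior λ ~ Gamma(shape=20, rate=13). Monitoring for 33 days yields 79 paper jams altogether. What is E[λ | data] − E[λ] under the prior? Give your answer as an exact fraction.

367/598

Total count 79 over total exposure 33 days.
Gamma(α, β) with Poisson data over total exposure Σt gives posterior Gamma(α+Σx, β+Σt) = Gamma(99, 46).
Posterior mean = 99/46 = 99/46; prior mean = 20/13 = 20/13. Difference = 99/46 − 20/13 = 367/598.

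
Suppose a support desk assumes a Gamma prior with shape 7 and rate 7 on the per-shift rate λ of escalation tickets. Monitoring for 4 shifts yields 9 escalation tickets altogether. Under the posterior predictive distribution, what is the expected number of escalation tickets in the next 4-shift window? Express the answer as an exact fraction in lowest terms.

Total count 9 over total exposure 4 shifts.
By Gamma–Poisson conjugacy, the posterior is Gamma(α + Σx, β + Σt) = Gamma(7 + 9, 7 + 4) = Gamma(16, 11).
Predictive mean over a 4-shift window = T·E[λ|data] = 4·16/11 = 64/11.

64/11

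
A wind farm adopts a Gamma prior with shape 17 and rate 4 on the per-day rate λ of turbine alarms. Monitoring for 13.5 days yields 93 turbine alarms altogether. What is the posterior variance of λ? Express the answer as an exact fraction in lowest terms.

88/245

Total count 93 over total exposure 13.5 days.
Gamma(α, β) with Poisson data over total exposure Σt gives posterior Gamma(α+Σx, β+Σt) = Gamma(110, 35/2).
Posterior variance = α'/β'² = 110/(1225/4) = 88/245.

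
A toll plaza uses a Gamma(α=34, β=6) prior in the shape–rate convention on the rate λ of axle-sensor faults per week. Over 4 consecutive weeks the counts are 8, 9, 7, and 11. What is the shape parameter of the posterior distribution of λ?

69

Total count: 8 + 9 + 7 + 11 = 35.
Total exposure: 4 weeks.
By Gamma–Poisson conjugacy, the posterior is Gamma(α + Σx, β + Σt) = Gamma(34 + 35, 6 + 4) = Gamma(69, 10).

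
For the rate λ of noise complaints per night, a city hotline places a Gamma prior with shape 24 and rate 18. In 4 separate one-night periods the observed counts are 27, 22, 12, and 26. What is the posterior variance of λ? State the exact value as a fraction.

111/484

Total count: 27 + 22 + 12 + 26 = 87.
Total exposure: 4 nights.
By Gamma–Poisson conjugacy, the posterior is Gamma(α + Σx, β + Σt) = Gamma(24 + 87, 18 + 4) = Gamma(111, 22).
Posterior variance = α'/β'² = 111/484.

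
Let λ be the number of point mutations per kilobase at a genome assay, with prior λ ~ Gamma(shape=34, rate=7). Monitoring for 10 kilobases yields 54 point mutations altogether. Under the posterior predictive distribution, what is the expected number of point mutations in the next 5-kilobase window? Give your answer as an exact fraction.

Total count 54 over total exposure 10 kilobases.
Gamma(α, β) with Poisson data over total exposure Σt gives posterior Gamma(α+Σx, β+Σt) = Gamma(88, 17).
Predictive mean over a 5-kilobase window = T·E[λ|data] = 5·88/17 = 440/17.

440/17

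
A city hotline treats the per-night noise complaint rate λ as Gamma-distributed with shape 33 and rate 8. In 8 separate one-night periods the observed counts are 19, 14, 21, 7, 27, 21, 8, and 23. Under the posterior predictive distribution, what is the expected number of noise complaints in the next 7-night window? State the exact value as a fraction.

Total count: 19 + 14 + 21 + 7 + 27 + 21 + 8 + 23 = 140.
Total exposure: 8 nights.
Posterior: α' = 33 + 140 = 173, β' = 8 + 8 = 16.
Predictive mean over a 7-night window = T·E[λ|data] = 7·173/16 = 1211/16.

1211/16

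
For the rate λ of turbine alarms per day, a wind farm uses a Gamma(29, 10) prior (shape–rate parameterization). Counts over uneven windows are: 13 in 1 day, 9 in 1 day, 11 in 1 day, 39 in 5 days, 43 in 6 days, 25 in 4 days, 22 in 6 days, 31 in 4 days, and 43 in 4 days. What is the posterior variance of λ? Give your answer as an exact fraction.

265/1764

Total count: 13 + 9 + 11 + 39 + 43 + 25 + 22 + 31 + 43 = 236.
Total exposure: 1 + 1 + 1 + 5 + 6 + 4 + 6 + 4 + 4 = 32 days.
Conjugate update: add total count to the shape and total exposure to the rate, giving Gamma(265, 42).
Posterior variance = α'/β'² = 265/1764.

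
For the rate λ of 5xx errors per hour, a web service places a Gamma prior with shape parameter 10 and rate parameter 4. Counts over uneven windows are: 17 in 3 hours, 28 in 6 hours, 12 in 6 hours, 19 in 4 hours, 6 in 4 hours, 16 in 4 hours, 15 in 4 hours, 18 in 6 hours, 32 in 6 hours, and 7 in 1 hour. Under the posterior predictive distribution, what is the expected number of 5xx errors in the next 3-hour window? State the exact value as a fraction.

45/4

Total count: 17 + 28 + 12 + 19 + 6 + 16 + 15 + 18 + 32 + 7 = 170.
Total exposure: 3 + 6 + 6 + 4 + 4 + 4 + 4 + 6 + 6 + 1 = 44 hours.
Conjugate update: add total count to the shape and total exposure to the rate, giving Gamma(180, 48).
Predictive mean over a 3-hour window = T·E[λ|data] = 3·180/48 = 45/4.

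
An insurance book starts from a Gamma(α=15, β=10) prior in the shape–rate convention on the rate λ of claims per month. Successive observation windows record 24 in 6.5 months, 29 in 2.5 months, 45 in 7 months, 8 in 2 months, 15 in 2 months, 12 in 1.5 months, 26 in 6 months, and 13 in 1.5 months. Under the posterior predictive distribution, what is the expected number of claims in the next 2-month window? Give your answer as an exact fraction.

374/39

Total count: 24 + 29 + 45 + 8 + 15 + 12 + 26 + 13 = 172.
Total exposure: 6.5 + 2.5 + 7 + 2 + 2 + 1.5 + 6 + 1.5 = 29 months.
By Gamma–Poisson conjugacy, the posterior is Gamma(α + Σx, β + Σt) = Gamma(15 + 172, 10 + 29) = Gamma(187, 39).
Predictive mean over a 2-month window = T·E[λ|data] = 2·187/39 = 374/39.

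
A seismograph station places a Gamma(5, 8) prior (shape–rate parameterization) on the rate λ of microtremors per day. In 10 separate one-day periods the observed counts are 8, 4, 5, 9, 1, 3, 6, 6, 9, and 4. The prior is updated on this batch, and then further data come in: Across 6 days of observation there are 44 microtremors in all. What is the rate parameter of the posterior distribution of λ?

24

Total count: 8 + 4 + 5 + 9 + 1 + 3 + 6 + 6 + 9 + 4 = 55.
Total exposure: 10 days.
After the first batch: Gamma(5 + 55, 8 + 10) = Gamma(60, 18).
Total count 44 over total exposure 6 days.
After the second batch: Gamma(60 + 44, 18 + 6) = Gamma(104, 24).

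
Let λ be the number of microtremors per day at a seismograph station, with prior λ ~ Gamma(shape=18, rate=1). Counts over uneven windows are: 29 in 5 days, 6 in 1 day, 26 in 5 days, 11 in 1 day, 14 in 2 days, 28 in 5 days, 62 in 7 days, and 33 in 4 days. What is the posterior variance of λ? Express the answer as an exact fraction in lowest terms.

Total count: 29 + 6 + 26 + 11 + 14 + 28 + 62 + 33 = 209.
Total exposure: 5 + 1 + 5 + 1 + 2 + 5 + 7 + 4 = 30 days.
Gamma(α, β) with Poisson data over total exposure Σt gives posterior Gamma(α+Σx, β+Σt) = Gamma(227, 31).
Posterior variance = α'/β'² = 227/961.

227/961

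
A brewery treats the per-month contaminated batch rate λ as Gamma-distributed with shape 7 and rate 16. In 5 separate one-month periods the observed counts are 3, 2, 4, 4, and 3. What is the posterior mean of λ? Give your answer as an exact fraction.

23/21

Total count: 3 + 2 + 4 + 4 + 3 = 16.
Total exposure: 5 months.
Gamma(α, β) with Poisson data over total exposure Σt gives posterior Gamma(α+Σx, β+Σt) = Gamma(23, 21).
Posterior mean = α'/β' = 23/21.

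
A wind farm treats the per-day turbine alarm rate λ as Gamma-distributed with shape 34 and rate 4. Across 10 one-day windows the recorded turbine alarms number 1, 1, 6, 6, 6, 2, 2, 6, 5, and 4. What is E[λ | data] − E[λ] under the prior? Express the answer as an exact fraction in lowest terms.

-23/7

Total count: 1 + 1 + 6 + 6 + 6 + 2 + 2 + 6 + 5 + 4 = 39.
Total exposure: 10 days.
Gamma(α, β) with Poisson data over total exposure Σt gives posterior Gamma(α+Σx, β+Σt) = Gamma(73, 14).
Posterior mean = 73/14 = 73/14; prior mean = 34/4 = 17/2. Difference = 73/14 − 17/2 = -23/7.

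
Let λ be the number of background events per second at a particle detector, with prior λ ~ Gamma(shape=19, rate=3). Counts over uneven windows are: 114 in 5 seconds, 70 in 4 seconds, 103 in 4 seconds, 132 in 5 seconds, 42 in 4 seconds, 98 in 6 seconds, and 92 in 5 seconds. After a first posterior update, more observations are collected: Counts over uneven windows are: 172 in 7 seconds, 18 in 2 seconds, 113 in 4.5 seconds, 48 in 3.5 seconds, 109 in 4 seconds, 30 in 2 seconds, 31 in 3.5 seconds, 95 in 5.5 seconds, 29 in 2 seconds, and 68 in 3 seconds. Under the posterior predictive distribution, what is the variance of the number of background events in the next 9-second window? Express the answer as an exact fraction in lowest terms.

1020654/5329

Total count: 114 + 70 + 103 + 132 + 42 + 98 + 92 = 651.
Total exposure: 5 + 4 + 4 + 5 + 4 + 6 + 5 = 33 seconds.
After the first batch: Gamma(19 + 651, 3 + 33) = Gamma(670, 36).
Total count: 172 + 18 + 113 + 48 + 109 + 30 + 31 + 95 + 29 + 68 = 713.
Total exposure: 7 + 2 + 4.5 + 3.5 + 4 + 2 + 3.5 + 5.5 + 2 + 3 = 37 seconds.
After the second batch: Gamma(670 + 713, 36 + 37) = Gamma(1383, 73).
The posterior predictive for a window of length T is Negative Binomial with variance T·α'·(β'+T)/β'² = 9·1383·82/5329 = 1020654/5329.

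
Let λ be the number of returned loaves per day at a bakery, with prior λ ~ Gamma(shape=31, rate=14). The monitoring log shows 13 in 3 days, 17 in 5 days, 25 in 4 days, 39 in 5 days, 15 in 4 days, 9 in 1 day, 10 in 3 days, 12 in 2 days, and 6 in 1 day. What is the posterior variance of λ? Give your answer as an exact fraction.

59/588

Total count: 13 + 17 + 25 + 39 + 15 + 9 + 10 + 12 + 6 = 146.
Total exposure: 3 + 5 + 4 + 5 + 4 + 1 + 3 + 2 + 1 = 28 days.
Posterior: α' = 31 + 146 = 177, β' = 14 + 28 = 42.
Posterior variance = α'/β'² = 177/1764 = 59/588.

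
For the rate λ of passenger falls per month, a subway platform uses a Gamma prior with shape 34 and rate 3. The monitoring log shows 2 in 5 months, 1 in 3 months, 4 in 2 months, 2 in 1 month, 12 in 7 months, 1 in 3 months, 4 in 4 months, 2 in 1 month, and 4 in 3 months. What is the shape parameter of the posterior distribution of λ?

Total count: 2 + 1 + 4 + 2 + 12 + 1 + 4 + 2 + 4 = 32.
Total exposure: 5 + 3 + 2 + 1 + 7 + 3 + 4 + 1 + 3 = 29 months.
By Gamma–Poisson conjugacy, the posterior is Gamma(α + Σx, β + Σt) = Gamma(34 + 32, 3 + 29) = Gamma(66, 32).

66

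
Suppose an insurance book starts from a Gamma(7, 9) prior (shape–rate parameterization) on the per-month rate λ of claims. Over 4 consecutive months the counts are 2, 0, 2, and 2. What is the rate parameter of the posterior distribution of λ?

Total count: 2 + 0 + 2 + 2 = 6.
Total exposure: 4 months.
Posterior: α' = 7 + 6 = 13, β' = 9 + 4 = 13.

13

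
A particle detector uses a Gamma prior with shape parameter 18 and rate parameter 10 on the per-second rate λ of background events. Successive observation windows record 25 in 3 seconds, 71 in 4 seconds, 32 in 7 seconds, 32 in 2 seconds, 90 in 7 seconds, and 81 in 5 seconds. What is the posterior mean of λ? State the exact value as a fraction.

Total count: 25 + 71 + 32 + 32 + 90 + 81 = 331.
Total exposure: 3 + 4 + 7 + 2 + 7 + 5 = 28 seconds.
The Gamma prior is conjugate for the Poisson rate, so λ | data ~ Gamma(18+331, 10+28) = Gamma(349, 38).
Posterior mean = α'/β' = 349/38.

349/38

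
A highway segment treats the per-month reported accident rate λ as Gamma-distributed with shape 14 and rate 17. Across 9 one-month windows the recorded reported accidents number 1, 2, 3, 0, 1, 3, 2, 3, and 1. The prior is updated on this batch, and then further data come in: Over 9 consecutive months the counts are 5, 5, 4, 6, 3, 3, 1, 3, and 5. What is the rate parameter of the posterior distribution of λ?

Total count: 1 + 2 + 3 + 0 + 1 + 3 + 2 + 3 + 1 = 16.
Total exposure: 9 months.
After the first batch: Gamma(14 + 16, 17 + 9) = Gamma(30, 26).
Total count: 5 + 5 + 4 + 6 + 3 + 3 + 1 + 3 + 5 = 35.
Total exposure: 9 months.
After the second batch: Gamma(30 + 35, 26 + 9) = Gamma(65, 35).

35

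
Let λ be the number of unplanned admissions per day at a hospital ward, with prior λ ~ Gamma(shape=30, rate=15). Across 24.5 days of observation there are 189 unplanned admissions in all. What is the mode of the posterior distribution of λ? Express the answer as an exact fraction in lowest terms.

436/79

Total count 189 over total exposure 24.5 days.
Posterior: α' = 30 + 189 = 219, β' = 15 + 24.5 = 79/2.
Posterior mode = (α'−1)/β' = 218/(79/2) = 436/79.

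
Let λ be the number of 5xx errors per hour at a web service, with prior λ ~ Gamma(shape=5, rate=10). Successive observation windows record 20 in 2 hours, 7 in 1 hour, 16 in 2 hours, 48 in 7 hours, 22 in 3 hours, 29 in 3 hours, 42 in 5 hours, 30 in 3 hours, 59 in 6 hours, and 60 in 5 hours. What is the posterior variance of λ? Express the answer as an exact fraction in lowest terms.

338/2209

Total count: 20 + 7 + 16 + 48 + 22 + 29 + 42 + 30 + 59 + 60 = 333.
Total exposure: 2 + 1 + 2 + 7 + 3 + 3 + 5 + 3 + 6 + 5 = 37 hours.
Gamma(α, β) with Poisson data over total exposure Σt gives posterior Gamma(α+Σx, β+Σt) = Gamma(338, 47).
Posterior variance = α'/β'² = 338/2209.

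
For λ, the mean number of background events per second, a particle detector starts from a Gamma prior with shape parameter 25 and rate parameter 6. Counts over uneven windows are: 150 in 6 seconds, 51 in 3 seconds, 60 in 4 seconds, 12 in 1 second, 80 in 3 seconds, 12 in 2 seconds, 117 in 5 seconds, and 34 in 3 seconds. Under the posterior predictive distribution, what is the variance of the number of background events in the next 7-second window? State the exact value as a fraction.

Total count: 150 + 51 + 60 + 12 + 80 + 12 + 117 + 34 = 516.
Total exposure: 6 + 3 + 4 + 1 + 3 + 2 + 5 + 3 = 27 seconds.
Conjugate update: add total count to the shape and total exposure to the rate, giving Gamma(541, 33).
The posterior predictive for a window of length T is Negative Binomial with variance T·α'·(β'+T)/β'² = 7·541·40/1089 = 151480/1089.

151480/1089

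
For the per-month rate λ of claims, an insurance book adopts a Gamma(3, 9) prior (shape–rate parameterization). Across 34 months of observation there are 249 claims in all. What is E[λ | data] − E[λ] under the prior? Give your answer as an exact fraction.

713/129

Total count 249 over total exposure 34 months.
The Gamma prior is conjugate for the Poisson rate, so λ | data ~ Gamma(3+249, 9+34) = Gamma(252, 43).
Posterior mean = 252/43 = 252/43; prior mean = 3/9 = 1/3. Difference = 252/43 − 1/3 = 713/129.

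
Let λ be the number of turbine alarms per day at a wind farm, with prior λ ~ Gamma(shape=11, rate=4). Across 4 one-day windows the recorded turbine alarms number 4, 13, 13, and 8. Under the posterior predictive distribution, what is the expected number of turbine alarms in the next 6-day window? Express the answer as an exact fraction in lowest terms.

147/4

Total count: 4 + 13 + 13 + 8 = 38.
Total exposure: 4 days.
Gamma(α, β) with Poisson data over total exposure Σt gives posterior Gamma(α+Σx, β+Σt) = Gamma(49, 8).
Predictive mean over a 6-day window = T·E[λ|data] = 6·49/8 = 147/4.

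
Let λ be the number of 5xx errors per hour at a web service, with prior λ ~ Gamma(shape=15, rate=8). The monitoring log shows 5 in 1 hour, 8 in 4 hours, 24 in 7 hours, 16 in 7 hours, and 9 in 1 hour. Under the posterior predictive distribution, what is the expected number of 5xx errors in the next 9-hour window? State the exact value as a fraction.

Total count: 5 + 8 + 24 + 16 + 9 = 62.
Total exposure: 1 + 4 + 7 + 7 + 1 = 20 hours.
The Gamma prior is conjugate for the Poisson rate, so λ | data ~ Gamma(15+62, 8+20) = Gamma(77, 28).
Predictive mean over a 9-hour window = T·E[λ|data] = 9·77/28 = 99/4.

99/4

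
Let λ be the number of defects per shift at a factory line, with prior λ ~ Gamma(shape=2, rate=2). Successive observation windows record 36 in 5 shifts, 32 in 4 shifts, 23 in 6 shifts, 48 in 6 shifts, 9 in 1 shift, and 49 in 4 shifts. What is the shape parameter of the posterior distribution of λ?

199

Total count: 36 + 32 + 23 + 48 + 9 + 49 = 197.
Total exposure: 5 + 4 + 6 + 6 + 1 + 4 = 26 shifts.
Conjugate update: add total count to the shape and total exposure to the rate, giving Gamma(199, 28).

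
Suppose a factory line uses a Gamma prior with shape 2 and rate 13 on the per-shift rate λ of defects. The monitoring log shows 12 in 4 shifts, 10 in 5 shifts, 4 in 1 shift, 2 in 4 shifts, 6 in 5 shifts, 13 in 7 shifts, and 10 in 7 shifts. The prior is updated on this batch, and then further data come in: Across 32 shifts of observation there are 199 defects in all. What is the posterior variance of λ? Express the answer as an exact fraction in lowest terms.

Total count: 12 + 10 + 4 + 2 + 6 + 13 + 10 = 57.
Total exposure: 4 + 5 + 1 + 4 + 5 + 7 + 7 = 33 shifts.
After the first batch: Gamma(2 + 57, 13 + 33) = Gamma(59, 46).
Total count 199 over total exposure 32 shifts.
After the second batch: Gamma(59 + 199, 46 + 32) = Gamma(258, 78).
Posterior variance = α'/β'² = 258/6084 = 43/1014.

43/1014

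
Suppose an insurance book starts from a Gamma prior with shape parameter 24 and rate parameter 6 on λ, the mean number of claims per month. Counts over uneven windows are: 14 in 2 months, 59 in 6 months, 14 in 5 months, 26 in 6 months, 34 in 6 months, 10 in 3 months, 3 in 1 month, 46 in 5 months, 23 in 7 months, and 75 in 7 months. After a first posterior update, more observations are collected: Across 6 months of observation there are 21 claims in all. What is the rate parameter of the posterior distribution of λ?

60

Total count: 14 + 59 + 14 + 26 + 34 + 10 + 3 + 46 + 23 + 75 = 304.
Total exposure: 2 + 6 + 5 + 6 + 6 + 3 + 1 + 5 + 7 + 7 = 48 months.
After the first batch: Gamma(24 + 304, 6 + 48) = Gamma(328, 54).
Total count 21 over total exposure 6 months.
After the second batch: Gamma(328 + 21, 54 + 6) = Gamma(349, 60).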